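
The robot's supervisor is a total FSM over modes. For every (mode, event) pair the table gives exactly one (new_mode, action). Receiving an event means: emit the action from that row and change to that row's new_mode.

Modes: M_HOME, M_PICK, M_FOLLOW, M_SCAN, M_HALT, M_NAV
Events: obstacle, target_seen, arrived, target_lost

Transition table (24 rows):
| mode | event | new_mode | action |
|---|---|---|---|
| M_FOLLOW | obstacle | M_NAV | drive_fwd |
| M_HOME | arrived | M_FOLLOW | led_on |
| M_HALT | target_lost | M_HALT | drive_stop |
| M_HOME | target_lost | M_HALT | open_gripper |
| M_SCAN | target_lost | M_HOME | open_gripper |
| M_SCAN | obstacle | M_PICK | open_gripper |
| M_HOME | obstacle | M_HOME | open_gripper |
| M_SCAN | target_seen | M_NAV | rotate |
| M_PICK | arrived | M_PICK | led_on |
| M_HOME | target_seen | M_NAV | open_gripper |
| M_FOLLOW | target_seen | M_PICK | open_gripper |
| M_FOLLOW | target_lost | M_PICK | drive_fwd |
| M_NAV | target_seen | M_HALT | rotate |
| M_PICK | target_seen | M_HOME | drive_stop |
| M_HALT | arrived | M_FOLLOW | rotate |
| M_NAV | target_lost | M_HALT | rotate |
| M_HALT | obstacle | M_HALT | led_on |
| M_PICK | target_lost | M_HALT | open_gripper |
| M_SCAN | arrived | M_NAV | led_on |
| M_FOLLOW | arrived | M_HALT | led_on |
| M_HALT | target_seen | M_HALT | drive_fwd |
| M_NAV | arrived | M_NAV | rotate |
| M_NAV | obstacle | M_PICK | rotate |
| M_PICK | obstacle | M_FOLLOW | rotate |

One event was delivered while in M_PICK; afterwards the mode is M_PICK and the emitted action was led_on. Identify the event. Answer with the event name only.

arrived

try obstacle: (M_PICK, obstacle) → (M_FOLLOW, rotate)
try target_seen: (M_PICK, target_seen) → (M_HOME, drive_stop)
try arrived: (M_PICK, arrived) → (M_PICK, led_on)  ← matches
try target_lost: (M_PICK, target_lost) → (M_HALT, open_gripper)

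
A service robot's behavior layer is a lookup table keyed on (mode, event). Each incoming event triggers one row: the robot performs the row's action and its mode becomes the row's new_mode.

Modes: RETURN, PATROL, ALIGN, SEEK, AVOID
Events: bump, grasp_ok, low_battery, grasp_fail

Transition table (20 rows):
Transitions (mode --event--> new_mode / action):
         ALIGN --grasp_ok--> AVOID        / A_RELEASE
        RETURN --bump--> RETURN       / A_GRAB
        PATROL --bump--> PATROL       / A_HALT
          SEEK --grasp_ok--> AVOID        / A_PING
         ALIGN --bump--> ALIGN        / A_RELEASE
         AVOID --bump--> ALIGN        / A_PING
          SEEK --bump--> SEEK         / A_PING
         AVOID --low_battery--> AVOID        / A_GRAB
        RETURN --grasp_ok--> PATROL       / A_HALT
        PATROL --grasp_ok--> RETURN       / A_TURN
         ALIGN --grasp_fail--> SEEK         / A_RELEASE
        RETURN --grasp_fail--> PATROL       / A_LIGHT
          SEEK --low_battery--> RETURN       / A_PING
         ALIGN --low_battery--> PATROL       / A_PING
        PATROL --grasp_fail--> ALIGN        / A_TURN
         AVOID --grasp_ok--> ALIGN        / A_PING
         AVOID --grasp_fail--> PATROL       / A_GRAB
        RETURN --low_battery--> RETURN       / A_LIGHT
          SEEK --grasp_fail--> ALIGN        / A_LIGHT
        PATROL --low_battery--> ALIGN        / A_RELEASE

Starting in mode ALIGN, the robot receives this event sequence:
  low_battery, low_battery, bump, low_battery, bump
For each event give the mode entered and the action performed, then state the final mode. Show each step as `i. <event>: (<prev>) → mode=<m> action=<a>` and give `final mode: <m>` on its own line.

final mode: PATROL

1. low_battery: (ALIGN) → mode=PATROL action=A_PING
2. low_battery: (PATROL) → mode=ALIGN action=A_RELEASE
3. bump: (ALIGN) → mode=ALIGN action=A_RELEASE
4. low_battery: (ALIGN) → mode=PATROL action=A_PING
5. bump: (PATROL) → mode=PATROL action=A_HALT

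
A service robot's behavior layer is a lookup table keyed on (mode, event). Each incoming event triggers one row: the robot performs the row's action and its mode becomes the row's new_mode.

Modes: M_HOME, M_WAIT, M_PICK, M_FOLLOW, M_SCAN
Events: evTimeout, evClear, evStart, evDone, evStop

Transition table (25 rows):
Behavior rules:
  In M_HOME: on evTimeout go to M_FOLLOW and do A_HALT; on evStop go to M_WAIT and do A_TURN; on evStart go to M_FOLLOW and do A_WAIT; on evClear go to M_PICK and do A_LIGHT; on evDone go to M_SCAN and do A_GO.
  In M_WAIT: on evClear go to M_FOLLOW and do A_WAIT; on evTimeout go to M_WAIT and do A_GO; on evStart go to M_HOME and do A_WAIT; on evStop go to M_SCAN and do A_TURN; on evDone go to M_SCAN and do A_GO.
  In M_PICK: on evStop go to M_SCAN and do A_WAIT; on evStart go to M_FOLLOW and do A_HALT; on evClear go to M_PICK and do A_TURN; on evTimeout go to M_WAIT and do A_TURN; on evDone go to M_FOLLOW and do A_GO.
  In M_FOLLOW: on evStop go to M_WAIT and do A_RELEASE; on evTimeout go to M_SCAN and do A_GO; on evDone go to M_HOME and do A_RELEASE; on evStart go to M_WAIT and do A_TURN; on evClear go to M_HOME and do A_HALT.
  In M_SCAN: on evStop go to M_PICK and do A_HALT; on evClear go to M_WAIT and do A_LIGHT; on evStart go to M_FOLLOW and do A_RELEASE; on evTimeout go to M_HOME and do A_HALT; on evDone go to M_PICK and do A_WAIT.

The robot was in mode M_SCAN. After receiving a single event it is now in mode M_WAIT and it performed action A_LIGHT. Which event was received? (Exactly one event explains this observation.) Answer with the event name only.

evClear

try evTimeout: (M_SCAN, evTimeout) → (M_HOME, A_HALT)
try evClear: (M_SCAN, evClear) → (M_WAIT, A_LIGHT)  ← matches
try evStart: (M_SCAN, evStart) → (M_FOLLOW, A_RELEASE)
try evDone: (M_SCAN, evDone) → (M_PICK, A_WAIT)
try evStop: (M_SCAN, evStop) → (M_PICK, A_HALT)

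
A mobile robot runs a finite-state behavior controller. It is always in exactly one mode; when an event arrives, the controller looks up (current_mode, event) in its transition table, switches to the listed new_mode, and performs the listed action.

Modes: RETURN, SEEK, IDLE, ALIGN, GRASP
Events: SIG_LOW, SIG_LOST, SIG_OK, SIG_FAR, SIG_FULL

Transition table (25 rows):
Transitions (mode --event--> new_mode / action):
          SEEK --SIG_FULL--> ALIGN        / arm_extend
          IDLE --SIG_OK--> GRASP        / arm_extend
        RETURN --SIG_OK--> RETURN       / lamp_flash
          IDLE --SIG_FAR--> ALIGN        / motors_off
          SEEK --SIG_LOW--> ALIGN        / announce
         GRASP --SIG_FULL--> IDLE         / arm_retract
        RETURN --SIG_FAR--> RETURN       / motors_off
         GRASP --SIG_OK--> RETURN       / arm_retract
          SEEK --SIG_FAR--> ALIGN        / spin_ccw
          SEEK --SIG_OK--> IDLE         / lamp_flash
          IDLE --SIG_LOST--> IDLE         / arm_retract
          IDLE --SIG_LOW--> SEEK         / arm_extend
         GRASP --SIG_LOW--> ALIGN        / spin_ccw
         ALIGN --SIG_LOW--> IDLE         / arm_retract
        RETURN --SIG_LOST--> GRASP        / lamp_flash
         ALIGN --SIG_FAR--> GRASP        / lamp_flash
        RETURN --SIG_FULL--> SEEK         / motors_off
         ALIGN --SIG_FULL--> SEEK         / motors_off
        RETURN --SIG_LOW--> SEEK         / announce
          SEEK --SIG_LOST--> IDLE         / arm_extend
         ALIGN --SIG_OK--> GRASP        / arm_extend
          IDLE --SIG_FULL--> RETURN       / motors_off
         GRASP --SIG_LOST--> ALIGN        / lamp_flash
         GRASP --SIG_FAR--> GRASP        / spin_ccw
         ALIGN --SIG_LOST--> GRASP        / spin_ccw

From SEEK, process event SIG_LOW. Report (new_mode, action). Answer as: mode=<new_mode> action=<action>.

mode=ALIGN action=announce

current mode = SEEK; filter table to that mode:
  (SEEK, SIG_FULL) → (ALIGN, arm_extend)
  (SEEK, SIG_LOW) → (ALIGN, announce)  ← event matches
  (SEEK, SIG_FAR) → (ALIGN, spin_ccw)
  (SEEK, SIG_OK) → (IDLE, lamp_flash)
  (SEEK, SIG_LOST) → (IDLE, arm_extend)
event = SIG_LOW selects (ALIGN, announce)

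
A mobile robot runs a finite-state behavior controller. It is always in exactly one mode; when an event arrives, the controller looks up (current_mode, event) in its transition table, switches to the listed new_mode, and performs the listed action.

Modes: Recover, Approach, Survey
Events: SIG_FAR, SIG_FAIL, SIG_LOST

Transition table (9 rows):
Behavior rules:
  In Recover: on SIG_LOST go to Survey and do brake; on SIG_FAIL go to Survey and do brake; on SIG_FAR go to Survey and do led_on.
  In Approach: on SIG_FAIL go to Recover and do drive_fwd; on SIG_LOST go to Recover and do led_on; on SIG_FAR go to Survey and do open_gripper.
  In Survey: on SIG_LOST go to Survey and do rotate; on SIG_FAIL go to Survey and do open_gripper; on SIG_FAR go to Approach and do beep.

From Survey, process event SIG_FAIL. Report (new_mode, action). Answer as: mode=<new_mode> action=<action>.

current mode = Survey; filter table to that mode:
  (Survey, SIG_LOST) → (Survey, rotate)
  (Survey, SIG_FAIL) → (Survey, open_gripper)  ← event matches
  (Survey, SIG_FAR) → (Approach, beep)
event = SIG_FAIL selects (Survey, open_gripper)

mode=Survey action=open_gripper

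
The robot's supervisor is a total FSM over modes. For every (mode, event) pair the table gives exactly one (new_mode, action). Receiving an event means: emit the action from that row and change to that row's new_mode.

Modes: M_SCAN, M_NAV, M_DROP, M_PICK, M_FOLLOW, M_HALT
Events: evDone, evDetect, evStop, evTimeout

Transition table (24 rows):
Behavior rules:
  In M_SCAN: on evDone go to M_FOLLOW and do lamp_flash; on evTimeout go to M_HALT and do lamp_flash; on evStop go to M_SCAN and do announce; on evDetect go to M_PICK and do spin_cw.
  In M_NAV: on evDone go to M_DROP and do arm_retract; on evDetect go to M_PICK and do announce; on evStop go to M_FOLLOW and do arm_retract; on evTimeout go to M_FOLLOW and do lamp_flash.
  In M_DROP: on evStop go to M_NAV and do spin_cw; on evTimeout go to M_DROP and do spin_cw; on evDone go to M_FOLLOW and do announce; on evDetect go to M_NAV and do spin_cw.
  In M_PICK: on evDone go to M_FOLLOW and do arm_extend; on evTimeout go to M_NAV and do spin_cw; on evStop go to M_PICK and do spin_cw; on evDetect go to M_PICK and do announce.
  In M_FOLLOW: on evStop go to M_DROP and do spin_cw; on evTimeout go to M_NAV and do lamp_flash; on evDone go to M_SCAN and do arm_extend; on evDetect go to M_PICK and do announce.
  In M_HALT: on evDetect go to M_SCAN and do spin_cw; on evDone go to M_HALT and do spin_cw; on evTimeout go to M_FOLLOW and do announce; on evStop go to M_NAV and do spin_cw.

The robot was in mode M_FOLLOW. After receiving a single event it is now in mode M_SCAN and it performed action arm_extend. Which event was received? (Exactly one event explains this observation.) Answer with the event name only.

evDone

try evDone: (M_FOLLOW, evDone) → (M_SCAN, arm_extend)  ← matches
try evDetect: (M_FOLLOW, evDetect) → (M_PICK, announce)
try evStop: (M_FOLLOW, evStop) → (M_DROP, spin_cw)
try evTimeout: (M_FOLLOW, evTimeout) → (M_NAV, lamp_flash)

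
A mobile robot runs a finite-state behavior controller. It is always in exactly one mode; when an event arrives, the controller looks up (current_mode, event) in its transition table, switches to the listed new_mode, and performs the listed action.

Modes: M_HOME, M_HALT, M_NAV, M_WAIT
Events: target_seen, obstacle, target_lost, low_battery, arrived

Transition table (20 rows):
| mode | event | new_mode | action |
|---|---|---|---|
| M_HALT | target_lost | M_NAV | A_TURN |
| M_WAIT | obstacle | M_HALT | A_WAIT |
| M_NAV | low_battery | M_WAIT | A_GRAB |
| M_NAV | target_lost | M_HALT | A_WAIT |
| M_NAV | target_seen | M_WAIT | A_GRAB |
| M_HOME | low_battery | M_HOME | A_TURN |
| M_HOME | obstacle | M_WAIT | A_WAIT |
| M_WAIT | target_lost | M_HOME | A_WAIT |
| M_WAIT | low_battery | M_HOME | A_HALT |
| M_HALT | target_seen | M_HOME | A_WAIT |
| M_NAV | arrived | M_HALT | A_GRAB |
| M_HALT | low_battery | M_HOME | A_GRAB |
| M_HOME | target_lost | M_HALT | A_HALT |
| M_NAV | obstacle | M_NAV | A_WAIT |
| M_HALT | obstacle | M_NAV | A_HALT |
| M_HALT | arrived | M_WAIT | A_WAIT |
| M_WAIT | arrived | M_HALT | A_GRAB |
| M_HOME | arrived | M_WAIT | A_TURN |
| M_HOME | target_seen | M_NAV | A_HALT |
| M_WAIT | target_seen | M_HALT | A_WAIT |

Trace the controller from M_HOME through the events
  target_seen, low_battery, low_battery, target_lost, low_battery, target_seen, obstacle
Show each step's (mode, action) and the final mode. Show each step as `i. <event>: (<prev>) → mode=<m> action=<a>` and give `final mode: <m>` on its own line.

final mode: M_NAV

1. target_seen: (M_HOME) → mode=M_NAV action=A_HALT
2. low_battery: (M_NAV) → mode=M_WAIT action=A_GRAB
3. low_battery: (M_WAIT) → mode=M_HOME action=A_HALT
4. target_lost: (M_HOME) → mode=M_HALT action=A_HALT
5. low_battery: (M_HALT) → mode=M_HOME action=A_GRAB
6. target_seen: (M_HOME) → mode=M_NAV action=A_HALT
7. obstacle: (M_NAV) → mode=M_NAV action=A_WAIT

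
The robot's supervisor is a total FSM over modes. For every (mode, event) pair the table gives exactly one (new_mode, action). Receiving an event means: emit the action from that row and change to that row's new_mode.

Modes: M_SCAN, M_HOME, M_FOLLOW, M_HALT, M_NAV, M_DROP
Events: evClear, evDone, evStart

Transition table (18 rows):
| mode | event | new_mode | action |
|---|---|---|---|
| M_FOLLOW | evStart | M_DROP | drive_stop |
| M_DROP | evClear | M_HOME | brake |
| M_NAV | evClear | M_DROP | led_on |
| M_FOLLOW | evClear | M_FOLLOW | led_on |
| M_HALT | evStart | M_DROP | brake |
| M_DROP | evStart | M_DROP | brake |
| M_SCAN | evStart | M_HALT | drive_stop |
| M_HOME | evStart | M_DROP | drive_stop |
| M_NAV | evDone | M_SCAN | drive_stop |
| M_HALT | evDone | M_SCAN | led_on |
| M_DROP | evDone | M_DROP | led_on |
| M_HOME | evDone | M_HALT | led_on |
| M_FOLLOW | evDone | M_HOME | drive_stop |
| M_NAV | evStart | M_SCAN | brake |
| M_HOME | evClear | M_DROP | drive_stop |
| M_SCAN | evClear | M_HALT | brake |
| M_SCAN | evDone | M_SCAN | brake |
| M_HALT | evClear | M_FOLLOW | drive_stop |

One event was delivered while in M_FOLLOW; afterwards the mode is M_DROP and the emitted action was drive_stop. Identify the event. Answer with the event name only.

evStart

try evClear: (M_FOLLOW, evClear) → (M_FOLLOW, led_on)
try evDone: (M_FOLLOW, evDone) → (M_HOME, drive_stop)
try evStart: (M_FOLLOW, evStart) → (M_DROP, drive_stop)  ← matches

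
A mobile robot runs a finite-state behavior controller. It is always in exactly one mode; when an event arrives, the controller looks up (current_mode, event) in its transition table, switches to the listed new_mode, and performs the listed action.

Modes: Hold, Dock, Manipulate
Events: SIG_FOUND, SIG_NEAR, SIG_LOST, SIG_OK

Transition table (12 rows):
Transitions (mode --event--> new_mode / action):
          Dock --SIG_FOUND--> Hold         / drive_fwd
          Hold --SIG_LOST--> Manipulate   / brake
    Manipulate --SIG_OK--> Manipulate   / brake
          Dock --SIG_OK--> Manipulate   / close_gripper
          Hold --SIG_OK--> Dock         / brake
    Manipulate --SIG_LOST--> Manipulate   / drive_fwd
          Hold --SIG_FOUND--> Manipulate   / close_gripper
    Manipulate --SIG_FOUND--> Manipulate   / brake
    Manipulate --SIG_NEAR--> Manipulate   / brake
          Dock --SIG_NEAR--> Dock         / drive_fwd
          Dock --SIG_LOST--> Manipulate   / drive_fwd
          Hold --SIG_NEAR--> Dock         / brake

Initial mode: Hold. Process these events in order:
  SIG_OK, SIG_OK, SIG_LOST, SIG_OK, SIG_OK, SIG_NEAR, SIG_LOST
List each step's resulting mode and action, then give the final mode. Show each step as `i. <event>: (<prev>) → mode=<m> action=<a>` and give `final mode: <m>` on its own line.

1. SIG_OK: (Hold) → mode=Dock action=brake
2. SIG_OK: (Dock) → mode=Manipulate action=close_gripper
3. SIG_LOST: (Manipulate) → mode=Manipulate action=drive_fwd
4. SIG_OK: (Manipulate) → mode=Manipulate action=brake
5. SIG_OK: (Manipulate) → mode=Manipulate action=brake
6. SIG_NEAR: (Manipulate) → mode=Manipulate action=brake
7. SIG_LOST: (Manipulate) → mode=Manipulate action=drive_fwd

final mode: Manipulate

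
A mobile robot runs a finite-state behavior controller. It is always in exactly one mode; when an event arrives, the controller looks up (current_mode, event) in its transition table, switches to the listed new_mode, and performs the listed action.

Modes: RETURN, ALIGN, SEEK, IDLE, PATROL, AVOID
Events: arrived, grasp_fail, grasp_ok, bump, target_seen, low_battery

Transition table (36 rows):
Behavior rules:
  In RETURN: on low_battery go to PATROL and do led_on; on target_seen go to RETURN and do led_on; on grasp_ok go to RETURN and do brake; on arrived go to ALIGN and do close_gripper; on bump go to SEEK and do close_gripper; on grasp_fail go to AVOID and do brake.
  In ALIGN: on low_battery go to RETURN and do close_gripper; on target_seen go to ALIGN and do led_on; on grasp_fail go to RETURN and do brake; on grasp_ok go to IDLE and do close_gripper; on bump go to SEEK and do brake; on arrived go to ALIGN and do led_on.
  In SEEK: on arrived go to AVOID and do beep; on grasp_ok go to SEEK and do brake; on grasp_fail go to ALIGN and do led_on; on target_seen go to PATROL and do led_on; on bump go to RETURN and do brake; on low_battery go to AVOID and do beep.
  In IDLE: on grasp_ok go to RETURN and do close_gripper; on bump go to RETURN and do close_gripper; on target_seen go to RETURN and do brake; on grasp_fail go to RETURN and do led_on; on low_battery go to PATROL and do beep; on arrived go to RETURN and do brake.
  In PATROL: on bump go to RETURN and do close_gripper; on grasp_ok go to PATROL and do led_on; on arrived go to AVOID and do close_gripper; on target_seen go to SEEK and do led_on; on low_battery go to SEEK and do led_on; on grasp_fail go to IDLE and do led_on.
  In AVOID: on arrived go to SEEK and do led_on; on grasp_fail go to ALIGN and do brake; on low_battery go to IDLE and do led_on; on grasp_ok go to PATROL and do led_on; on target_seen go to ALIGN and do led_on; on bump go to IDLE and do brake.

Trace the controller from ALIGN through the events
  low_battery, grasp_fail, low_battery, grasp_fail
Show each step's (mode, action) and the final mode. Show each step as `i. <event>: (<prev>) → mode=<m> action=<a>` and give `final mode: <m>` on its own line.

final mode: RETURN

1. low_battery: (ALIGN) → mode=RETURN action=close_gripper
2. grasp_fail: (RETURN) → mode=AVOID action=brake
3. low_battery: (AVOID) → mode=IDLE action=led_on
4. grasp_fail: (IDLE) → mode=RETURN action=led_on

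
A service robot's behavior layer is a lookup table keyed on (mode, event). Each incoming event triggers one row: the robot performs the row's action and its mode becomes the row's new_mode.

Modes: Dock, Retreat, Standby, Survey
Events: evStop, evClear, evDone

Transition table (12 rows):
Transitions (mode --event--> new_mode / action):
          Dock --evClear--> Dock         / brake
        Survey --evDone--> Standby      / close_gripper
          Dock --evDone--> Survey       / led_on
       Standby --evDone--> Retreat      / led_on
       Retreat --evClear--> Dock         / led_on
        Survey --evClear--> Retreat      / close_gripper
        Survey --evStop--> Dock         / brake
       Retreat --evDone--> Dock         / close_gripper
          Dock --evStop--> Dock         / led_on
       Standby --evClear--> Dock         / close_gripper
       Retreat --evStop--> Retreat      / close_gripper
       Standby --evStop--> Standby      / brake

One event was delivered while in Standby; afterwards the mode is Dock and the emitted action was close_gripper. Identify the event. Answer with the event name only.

evClear

try evStop: (Standby, evStop) → (Standby, brake)
try evClear: (Standby, evClear) → (Dock, close_gripper)  ← matches
try evDone: (Standby, evDone) → (Retreat, led_on)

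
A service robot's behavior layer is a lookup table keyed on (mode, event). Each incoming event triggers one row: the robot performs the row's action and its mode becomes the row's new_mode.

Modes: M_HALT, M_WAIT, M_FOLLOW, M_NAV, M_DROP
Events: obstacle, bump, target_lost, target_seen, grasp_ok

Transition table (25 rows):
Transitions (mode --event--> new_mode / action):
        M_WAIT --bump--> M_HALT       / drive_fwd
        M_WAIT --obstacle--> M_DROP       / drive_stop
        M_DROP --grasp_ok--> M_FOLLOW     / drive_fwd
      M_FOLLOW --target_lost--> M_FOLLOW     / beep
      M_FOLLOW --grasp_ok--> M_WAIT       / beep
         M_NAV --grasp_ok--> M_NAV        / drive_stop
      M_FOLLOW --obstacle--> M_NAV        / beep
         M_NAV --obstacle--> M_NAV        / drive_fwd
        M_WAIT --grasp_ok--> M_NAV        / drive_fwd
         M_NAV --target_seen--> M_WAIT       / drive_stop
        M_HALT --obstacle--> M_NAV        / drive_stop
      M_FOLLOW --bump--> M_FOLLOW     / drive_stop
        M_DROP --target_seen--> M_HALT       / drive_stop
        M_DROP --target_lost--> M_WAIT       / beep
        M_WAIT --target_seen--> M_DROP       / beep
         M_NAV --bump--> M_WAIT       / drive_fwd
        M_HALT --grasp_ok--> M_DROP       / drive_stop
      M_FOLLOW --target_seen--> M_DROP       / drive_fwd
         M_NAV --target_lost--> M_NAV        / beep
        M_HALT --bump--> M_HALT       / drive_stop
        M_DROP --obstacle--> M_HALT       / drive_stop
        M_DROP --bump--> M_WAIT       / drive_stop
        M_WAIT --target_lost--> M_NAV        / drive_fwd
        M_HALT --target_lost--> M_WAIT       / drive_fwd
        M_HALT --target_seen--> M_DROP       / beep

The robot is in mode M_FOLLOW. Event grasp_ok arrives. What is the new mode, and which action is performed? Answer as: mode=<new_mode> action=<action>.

mode=M_WAIT action=beep

current mode = M_FOLLOW; filter table to that mode:
  (M_FOLLOW, target_lost) → (M_FOLLOW, beep)
  (M_FOLLOW, grasp_ok) → (M_WAIT, beep)  ← event matches
  (M_FOLLOW, obstacle) → (M_NAV, beep)
  (M_FOLLOW, bump) → (M_FOLLOW, drive_stop)
  (M_FOLLOW, target_seen) → (M_DROP, drive_fwd)
event = grasp_ok selects (M_WAIT, beep)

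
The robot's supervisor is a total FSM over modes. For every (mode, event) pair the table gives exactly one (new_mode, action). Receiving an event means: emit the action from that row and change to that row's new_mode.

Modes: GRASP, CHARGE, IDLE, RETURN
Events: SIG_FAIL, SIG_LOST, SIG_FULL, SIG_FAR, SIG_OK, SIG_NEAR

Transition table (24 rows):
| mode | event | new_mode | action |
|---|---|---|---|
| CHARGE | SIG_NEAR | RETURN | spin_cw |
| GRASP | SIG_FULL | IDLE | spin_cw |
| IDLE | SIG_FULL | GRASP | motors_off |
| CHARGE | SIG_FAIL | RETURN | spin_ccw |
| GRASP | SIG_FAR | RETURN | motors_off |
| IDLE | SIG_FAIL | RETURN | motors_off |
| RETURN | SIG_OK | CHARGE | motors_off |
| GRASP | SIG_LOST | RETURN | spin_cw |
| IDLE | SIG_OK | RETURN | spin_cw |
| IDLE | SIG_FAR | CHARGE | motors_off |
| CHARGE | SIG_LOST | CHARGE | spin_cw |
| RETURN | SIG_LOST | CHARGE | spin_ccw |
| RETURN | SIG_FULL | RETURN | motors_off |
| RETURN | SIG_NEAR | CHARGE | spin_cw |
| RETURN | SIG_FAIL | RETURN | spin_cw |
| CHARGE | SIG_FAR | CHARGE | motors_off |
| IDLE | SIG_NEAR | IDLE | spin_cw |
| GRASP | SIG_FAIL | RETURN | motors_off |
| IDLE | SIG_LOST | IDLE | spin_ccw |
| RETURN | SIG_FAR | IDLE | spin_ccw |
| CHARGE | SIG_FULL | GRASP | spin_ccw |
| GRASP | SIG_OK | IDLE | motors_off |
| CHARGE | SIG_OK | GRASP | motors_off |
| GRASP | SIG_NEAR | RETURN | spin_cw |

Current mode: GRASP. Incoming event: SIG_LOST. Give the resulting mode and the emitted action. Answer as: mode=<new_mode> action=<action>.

mode=RETURN action=spin_cw

current mode = GRASP; filter table to that mode:
  (GRASP, SIG_FULL) → (IDLE, spin_cw)
  (GRASP, SIG_FAR) → (RETURN, motors_off)
  (GRASP, SIG_LOST) → (RETURN, spin_cw)  ← event matches
  (GRASP, SIG_FAIL) → (RETURN, motors_off)
  (GRASP, SIG_OK) → (IDLE, motors_off)
  (GRASP, SIG_NEAR) → (RETURN, spin_cw)
event = SIG_LOST selects (RETURN, spin_cw)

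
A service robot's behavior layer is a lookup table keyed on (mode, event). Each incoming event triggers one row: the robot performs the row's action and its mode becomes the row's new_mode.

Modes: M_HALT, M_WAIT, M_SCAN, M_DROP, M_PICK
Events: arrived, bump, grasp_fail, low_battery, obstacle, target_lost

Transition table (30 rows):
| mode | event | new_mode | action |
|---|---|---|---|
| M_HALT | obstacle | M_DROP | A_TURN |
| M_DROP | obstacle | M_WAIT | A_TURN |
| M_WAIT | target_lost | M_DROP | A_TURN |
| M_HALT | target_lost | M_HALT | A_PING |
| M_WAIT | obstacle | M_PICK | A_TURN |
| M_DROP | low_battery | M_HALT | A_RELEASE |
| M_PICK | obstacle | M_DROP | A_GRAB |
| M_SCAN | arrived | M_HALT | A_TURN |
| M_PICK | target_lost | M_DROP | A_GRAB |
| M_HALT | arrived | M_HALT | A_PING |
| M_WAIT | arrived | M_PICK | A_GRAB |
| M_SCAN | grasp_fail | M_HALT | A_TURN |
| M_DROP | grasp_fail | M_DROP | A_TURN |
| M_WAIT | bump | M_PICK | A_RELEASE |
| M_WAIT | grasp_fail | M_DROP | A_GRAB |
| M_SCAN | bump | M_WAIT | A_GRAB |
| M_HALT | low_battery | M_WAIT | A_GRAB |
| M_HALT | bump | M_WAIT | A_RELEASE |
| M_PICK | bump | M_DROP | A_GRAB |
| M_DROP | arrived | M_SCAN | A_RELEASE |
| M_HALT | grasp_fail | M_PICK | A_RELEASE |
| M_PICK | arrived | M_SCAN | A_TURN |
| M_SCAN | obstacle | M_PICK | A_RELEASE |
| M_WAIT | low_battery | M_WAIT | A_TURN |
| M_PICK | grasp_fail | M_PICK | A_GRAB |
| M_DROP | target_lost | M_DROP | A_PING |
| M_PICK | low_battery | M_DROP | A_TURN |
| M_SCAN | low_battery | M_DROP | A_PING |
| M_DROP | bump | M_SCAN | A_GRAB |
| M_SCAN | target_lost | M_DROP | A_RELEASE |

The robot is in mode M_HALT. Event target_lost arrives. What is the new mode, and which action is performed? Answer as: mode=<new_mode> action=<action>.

current mode = M_HALT; filter table to that mode:
  (M_HALT, obstacle) → (M_DROP, A_TURN)
  (M_HALT, target_lost) → (M_HALT, A_PING)  ← event matches
  (M_HALT, arrived) → (M_HALT, A_PING)
  (M_HALT, low_battery) → (M_WAIT, A_GRAB)
  (M_HALT, bump) → (M_WAIT, A_RELEASE)
  (M_HALT, grasp_fail) → (M_PICK, A_RELEASE)
event = target_lost selects (M_HALT, A_PING)

mode=M_HALT action=A_PING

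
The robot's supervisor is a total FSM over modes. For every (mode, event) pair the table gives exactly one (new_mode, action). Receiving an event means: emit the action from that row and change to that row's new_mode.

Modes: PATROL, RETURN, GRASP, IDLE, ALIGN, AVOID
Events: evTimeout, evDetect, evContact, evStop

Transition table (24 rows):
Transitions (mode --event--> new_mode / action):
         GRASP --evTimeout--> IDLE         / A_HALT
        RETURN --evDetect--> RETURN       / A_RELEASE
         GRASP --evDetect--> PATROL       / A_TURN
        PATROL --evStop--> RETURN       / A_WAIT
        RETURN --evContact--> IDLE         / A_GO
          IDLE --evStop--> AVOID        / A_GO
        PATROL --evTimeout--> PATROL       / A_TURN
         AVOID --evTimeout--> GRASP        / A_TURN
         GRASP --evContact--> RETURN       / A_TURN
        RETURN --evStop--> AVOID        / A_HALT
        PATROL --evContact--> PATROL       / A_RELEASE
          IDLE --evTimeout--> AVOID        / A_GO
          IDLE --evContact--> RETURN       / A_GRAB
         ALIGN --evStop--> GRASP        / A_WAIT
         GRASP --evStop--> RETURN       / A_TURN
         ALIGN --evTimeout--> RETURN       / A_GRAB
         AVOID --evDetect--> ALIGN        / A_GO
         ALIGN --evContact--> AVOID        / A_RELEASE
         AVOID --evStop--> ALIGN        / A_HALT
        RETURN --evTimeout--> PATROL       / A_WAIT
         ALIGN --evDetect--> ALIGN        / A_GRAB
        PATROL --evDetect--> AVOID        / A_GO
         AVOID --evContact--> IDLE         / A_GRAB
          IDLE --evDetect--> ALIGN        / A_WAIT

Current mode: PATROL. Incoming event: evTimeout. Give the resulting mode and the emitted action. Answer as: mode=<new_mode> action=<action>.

current mode = PATROL; filter table to that mode:
  (PATROL, evStop) → (RETURN, A_WAIT)
  (PATROL, evTimeout) → (PATROL, A_TURN)  ← event matches
  (PATROL, evContact) → (PATROL, A_RELEASE)
  (PATROL, evDetect) → (AVOID, A_GO)
event = evTimeout selects (PATROL, A_TURN)

mode=PATROL action=A_TURN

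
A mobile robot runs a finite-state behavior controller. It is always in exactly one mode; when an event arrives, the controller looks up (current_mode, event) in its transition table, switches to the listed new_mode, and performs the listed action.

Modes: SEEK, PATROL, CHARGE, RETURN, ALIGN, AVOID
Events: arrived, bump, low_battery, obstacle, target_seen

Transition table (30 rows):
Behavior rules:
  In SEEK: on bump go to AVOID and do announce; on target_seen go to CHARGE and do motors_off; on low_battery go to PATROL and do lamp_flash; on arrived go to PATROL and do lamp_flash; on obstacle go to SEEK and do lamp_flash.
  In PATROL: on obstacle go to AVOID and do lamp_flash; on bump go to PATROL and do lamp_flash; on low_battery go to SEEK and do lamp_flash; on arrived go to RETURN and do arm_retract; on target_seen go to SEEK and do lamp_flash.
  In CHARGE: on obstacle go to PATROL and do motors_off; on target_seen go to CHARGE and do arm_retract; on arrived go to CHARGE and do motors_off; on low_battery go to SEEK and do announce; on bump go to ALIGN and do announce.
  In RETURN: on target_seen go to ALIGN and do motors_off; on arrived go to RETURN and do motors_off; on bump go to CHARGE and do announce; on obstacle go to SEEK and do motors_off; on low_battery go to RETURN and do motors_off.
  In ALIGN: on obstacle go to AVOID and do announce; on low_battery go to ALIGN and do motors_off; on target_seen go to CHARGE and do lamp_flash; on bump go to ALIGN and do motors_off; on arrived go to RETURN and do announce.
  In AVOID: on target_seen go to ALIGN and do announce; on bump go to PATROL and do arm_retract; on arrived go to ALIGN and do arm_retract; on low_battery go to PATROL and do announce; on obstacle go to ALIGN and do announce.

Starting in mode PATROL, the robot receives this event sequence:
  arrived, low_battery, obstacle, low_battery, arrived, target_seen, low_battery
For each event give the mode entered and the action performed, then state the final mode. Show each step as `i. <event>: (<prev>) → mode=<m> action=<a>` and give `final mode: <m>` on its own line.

1. arrived: (PATROL) → mode=RETURN action=arm_retract
2. low_battery: (RETURN) → mode=RETURN action=motors_off
3. obstacle: (RETURN) → mode=SEEK action=motors_off
4. low_battery: (SEEK) → mode=PATROL action=lamp_flash
5. arrived: (PATROL) → mode=RETURN action=arm_retract
6. target_seen: (RETURN) → mode=ALIGN action=motors_off
7. low_battery: (ALIGN) → mode=ALIGN action=motors_off

final mode: ALIGN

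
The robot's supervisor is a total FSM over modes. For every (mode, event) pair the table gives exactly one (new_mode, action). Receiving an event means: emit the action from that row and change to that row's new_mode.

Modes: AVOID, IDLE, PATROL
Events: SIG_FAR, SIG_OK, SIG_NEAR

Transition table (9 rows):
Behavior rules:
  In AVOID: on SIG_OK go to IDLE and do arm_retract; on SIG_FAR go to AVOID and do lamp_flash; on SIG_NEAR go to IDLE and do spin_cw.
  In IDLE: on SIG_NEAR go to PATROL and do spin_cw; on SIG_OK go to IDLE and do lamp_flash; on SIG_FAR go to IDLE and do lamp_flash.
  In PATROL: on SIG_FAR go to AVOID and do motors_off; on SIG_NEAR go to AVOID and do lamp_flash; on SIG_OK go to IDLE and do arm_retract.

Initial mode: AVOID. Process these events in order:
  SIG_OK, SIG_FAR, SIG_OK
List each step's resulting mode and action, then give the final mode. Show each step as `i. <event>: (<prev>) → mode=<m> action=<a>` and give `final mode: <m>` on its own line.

final mode: IDLE

1. SIG_OK: (AVOID) → mode=IDLE action=arm_retract
2. SIG_FAR: (IDLE) → mode=IDLE action=lamp_flash
3. SIG_OK: (IDLE) → mode=IDLE action=lamp_flash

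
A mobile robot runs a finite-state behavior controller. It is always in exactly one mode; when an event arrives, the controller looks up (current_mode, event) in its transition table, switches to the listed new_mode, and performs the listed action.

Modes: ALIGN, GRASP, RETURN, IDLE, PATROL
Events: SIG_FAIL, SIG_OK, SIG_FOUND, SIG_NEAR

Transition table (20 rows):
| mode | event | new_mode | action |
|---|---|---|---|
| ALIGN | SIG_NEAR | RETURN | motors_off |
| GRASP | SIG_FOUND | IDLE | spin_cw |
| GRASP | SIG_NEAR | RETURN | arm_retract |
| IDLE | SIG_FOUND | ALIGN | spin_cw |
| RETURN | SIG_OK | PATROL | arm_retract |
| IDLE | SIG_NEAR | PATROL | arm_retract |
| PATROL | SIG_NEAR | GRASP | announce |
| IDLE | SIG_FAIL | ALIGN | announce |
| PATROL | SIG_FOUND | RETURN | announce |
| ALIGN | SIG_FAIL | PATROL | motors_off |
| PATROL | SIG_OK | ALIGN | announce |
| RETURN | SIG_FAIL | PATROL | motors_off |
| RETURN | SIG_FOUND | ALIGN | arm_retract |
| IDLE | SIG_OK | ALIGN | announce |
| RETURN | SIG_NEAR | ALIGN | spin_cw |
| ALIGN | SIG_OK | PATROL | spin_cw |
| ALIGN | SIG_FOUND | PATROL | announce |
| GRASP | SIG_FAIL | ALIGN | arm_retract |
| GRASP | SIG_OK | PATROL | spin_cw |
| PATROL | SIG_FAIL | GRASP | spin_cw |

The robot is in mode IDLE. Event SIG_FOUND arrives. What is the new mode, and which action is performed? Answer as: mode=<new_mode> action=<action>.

mode=ALIGN action=spin_cw

current mode = IDLE; filter table to that mode:
  (IDLE, SIG_FOUND) → (ALIGN, spin_cw)  ← event matches
  (IDLE, SIG_NEAR) → (PATROL, arm_retract)
  (IDLE, SIG_FAIL) → (ALIGN, announce)
  (IDLE, SIG_OK) → (ALIGN, announce)
event = SIG_FOUND selects (ALIGN, spin_cw)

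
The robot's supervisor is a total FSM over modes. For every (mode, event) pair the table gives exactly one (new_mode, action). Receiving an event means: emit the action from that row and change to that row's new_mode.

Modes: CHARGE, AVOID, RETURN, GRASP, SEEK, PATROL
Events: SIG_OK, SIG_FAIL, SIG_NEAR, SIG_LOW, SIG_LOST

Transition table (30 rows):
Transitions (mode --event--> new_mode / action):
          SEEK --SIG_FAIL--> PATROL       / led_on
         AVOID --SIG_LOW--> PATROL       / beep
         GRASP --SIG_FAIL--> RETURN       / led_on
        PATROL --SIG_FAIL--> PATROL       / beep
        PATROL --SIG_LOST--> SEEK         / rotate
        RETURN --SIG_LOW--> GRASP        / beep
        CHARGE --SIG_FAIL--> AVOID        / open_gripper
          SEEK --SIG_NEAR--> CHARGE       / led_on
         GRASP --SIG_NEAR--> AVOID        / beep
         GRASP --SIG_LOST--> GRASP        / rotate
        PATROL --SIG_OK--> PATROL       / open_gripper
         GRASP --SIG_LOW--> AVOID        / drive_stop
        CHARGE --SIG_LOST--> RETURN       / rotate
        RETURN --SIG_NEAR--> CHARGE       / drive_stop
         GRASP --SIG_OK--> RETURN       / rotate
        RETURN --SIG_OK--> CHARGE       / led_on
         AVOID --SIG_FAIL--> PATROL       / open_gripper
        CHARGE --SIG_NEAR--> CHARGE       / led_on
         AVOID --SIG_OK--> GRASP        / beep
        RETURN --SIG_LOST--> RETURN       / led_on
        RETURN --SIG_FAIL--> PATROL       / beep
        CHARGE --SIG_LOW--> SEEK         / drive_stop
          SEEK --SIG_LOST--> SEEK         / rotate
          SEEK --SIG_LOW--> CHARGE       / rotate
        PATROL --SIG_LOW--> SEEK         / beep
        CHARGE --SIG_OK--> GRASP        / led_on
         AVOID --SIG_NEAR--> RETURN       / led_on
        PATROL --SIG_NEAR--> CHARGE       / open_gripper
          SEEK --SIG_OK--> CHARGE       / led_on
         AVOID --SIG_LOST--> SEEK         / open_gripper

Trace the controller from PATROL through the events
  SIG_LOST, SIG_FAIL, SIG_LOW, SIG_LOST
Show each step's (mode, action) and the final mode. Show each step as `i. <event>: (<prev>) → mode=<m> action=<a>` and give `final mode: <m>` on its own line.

1. SIG_LOST: (PATROL) → mode=SEEK action=rotate
2. SIG_FAIL: (SEEK) → mode=PATROL action=led_on
3. SIG_LOW: (PATROL) → mode=SEEK action=beep
4. SIG_LOST: (SEEK) → mode=SEEK action=rotate

final mode: SEEK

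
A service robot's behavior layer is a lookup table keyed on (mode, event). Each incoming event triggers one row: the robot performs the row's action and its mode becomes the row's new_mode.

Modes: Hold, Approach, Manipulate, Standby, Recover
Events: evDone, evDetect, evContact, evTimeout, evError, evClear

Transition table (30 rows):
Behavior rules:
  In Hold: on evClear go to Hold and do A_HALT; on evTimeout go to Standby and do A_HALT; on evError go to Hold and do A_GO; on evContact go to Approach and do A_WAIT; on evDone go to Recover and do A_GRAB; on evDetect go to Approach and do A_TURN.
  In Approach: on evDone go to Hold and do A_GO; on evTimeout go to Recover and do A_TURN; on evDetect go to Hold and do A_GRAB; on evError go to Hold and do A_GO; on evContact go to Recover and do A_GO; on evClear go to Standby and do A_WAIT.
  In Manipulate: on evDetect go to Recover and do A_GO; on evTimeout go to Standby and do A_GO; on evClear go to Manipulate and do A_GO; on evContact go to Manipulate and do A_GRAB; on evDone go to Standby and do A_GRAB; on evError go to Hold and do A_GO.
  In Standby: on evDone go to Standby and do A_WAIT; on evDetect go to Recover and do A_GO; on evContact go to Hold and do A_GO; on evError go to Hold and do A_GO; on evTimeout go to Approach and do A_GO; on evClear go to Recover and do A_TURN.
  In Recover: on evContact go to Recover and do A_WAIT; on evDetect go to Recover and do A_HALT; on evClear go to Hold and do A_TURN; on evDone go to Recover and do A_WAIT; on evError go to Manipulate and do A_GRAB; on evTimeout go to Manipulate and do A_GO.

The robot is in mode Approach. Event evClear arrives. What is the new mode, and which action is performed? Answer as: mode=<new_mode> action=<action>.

current mode = Approach; filter table to that mode:
  (Approach, evDone) → (Hold, A_GO)
  (Approach, evTimeout) → (Recover, A_TURN)
  (Approach, evDetect) → (Hold, A_GRAB)
  (Approach, evError) → (Hold, A_GO)
  (Approach, evContact) → (Recover, A_GO)
  (Approach, evClear) → (Standby, A_WAIT)  ← event matches
event = evClear selects (Standby, A_WAIT)

mode=Standby action=A_WAIT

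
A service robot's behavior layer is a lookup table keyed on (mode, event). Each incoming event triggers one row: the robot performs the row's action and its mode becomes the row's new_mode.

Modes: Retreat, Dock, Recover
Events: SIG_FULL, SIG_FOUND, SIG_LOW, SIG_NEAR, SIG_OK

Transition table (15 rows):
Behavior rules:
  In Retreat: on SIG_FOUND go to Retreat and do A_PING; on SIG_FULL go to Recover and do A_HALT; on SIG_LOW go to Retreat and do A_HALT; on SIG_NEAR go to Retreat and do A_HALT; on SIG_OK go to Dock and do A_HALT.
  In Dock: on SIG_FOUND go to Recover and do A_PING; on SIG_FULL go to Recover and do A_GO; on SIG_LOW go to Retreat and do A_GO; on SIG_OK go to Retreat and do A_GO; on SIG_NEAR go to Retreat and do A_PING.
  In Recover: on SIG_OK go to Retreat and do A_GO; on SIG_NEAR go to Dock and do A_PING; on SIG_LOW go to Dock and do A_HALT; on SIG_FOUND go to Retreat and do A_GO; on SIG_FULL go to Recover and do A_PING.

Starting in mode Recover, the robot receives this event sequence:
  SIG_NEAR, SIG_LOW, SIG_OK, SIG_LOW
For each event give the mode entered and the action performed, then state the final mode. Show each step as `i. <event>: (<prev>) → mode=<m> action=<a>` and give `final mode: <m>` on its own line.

1. SIG_NEAR: (Recover) → mode=Dock action=A_PING
2. SIG_LOW: (Dock) → mode=Retreat action=A_GO
3. SIG_OK: (Retreat) → mode=Dock action=A_HALT
4. SIG_LOW: (Dock) → mode=Retreat action=A_GO

final mode: Retreat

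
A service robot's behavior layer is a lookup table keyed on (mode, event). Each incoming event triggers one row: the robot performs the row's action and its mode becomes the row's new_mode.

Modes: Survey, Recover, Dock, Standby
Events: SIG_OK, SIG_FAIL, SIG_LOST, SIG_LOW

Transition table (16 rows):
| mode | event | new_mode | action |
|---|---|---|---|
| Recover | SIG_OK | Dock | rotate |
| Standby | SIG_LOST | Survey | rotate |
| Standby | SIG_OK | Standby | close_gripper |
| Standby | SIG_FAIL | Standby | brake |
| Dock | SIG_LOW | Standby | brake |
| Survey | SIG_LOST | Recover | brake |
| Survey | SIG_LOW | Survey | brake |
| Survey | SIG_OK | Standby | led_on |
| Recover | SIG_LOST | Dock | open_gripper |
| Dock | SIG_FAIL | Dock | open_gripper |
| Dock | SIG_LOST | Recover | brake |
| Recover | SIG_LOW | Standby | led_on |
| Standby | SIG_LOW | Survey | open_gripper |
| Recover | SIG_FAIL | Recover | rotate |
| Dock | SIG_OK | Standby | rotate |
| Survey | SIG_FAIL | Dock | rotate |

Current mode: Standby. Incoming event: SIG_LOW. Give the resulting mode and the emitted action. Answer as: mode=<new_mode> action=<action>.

current mode = Standby; filter table to that mode:
  (Standby, SIG_LOST) → (Survey, rotate)
  (Standby, SIG_OK) → (Standby, close_gripper)
  (Standby, SIG_FAIL) → (Standby, brake)
  (Standby, SIG_LOW) → (Survey, open_gripper)  ← event matches
event = SIG_LOW selects (Survey, open_gripper)

mode=Survey action=open_gripper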